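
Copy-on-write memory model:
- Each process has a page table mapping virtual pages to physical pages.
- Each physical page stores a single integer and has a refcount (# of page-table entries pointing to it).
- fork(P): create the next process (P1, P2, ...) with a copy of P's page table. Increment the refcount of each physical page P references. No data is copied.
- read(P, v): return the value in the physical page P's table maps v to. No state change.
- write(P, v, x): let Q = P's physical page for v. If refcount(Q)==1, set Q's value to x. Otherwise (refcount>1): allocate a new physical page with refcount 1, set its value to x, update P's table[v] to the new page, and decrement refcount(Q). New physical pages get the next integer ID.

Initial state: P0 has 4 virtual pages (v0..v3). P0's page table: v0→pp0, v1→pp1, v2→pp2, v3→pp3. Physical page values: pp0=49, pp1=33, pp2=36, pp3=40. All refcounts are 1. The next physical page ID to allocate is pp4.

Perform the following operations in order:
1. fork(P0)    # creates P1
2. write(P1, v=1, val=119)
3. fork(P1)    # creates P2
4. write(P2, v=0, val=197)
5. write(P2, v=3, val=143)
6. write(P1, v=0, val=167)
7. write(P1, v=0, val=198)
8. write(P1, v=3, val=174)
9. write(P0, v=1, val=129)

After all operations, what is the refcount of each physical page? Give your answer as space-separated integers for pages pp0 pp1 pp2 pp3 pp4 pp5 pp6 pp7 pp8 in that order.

Op 1: fork(P0) -> P1. 4 ppages; refcounts: pp0:2 pp1:2 pp2:2 pp3:2
Op 2: write(P1, v1, 119). refcount(pp1)=2>1 -> COPY to pp4. 5 ppages; refcounts: pp0:2 pp1:1 pp2:2 pp3:2 pp4:1
Op 3: fork(P1) -> P2. 5 ppages; refcounts: pp0:3 pp1:1 pp2:3 pp3:3 pp4:2
Op 4: write(P2, v0, 197). refcount(pp0)=3>1 -> COPY to pp5. 6 ppages; refcounts: pp0:2 pp1:1 pp2:3 pp3:3 pp4:2 pp5:1
Op 5: write(P2, v3, 143). refcount(pp3)=3>1 -> COPY to pp6. 7 ppages; refcounts: pp0:2 pp1:1 pp2:3 pp3:2 pp4:2 pp5:1 pp6:1
Op 6: write(P1, v0, 167). refcount(pp0)=2>1 -> COPY to pp7. 8 ppages; refcounts: pp0:1 pp1:1 pp2:3 pp3:2 pp4:2 pp5:1 pp6:1 pp7:1
Op 7: write(P1, v0, 198). refcount(pp7)=1 -> write in place. 8 ppages; refcounts: pp0:1 pp1:1 pp2:3 pp3:2 pp4:2 pp5:1 pp6:1 pp7:1
Op 8: write(P1, v3, 174). refcount(pp3)=2>1 -> COPY to pp8. 9 ppages; refcounts: pp0:1 pp1:1 pp2:3 pp3:1 pp4:2 pp5:1 pp6:1 pp7:1 pp8:1
Op 9: write(P0, v1, 129). refcount(pp1)=1 -> write in place. 9 ppages; refcounts: pp0:1 pp1:1 pp2:3 pp3:1 pp4:2 pp5:1 pp6:1 pp7:1 pp8:1

Answer: 1 1 3 1 2 1 1 1 1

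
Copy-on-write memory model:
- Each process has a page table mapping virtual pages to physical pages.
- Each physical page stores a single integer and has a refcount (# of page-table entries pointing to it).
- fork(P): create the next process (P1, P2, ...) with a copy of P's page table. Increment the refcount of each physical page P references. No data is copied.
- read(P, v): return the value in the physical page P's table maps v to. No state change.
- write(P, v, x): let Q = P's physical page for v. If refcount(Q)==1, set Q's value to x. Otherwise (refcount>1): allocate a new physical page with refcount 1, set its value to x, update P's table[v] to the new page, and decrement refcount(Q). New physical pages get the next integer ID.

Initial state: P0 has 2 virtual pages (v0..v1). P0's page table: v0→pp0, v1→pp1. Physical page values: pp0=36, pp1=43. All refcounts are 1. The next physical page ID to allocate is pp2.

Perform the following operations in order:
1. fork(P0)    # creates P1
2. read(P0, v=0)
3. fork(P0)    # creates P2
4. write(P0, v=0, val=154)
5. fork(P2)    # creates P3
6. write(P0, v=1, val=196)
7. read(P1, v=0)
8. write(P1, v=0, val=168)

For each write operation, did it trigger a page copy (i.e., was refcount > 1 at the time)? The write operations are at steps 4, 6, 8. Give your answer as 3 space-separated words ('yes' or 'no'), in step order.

Op 1: fork(P0) -> P1. 2 ppages; refcounts: pp0:2 pp1:2
Op 2: read(P0, v0) -> 36. No state change.
Op 3: fork(P0) -> P2. 2 ppages; refcounts: pp0:3 pp1:3
Op 4: write(P0, v0, 154). refcount(pp0)=3>1 -> COPY to pp2. 3 ppages; refcounts: pp0:2 pp1:3 pp2:1
Op 5: fork(P2) -> P3. 3 ppages; refcounts: pp0:3 pp1:4 pp2:1
Op 6: write(P0, v1, 196). refcount(pp1)=4>1 -> COPY to pp3. 4 ppages; refcounts: pp0:3 pp1:3 pp2:1 pp3:1
Op 7: read(P1, v0) -> 36. No state change.
Op 8: write(P1, v0, 168). refcount(pp0)=3>1 -> COPY to pp4. 5 ppages; refcounts: pp0:2 pp1:3 pp2:1 pp3:1 pp4:1

yes yes yes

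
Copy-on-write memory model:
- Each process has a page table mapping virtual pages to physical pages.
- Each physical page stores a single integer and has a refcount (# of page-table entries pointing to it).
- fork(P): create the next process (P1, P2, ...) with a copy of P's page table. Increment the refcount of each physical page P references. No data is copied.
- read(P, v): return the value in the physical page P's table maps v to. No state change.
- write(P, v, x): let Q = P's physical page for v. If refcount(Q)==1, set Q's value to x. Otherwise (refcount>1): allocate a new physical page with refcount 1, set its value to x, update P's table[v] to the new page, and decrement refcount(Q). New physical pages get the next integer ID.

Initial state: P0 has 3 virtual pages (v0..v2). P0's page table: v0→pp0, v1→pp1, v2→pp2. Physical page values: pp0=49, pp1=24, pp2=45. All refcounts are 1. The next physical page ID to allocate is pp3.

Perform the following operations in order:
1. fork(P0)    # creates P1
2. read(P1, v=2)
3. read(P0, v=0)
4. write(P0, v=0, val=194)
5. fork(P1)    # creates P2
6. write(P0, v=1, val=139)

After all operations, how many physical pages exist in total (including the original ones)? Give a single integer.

Answer: 5

Derivation:
Op 1: fork(P0) -> P1. 3 ppages; refcounts: pp0:2 pp1:2 pp2:2
Op 2: read(P1, v2) -> 45. No state change.
Op 3: read(P0, v0) -> 49. No state change.
Op 4: write(P0, v0, 194). refcount(pp0)=2>1 -> COPY to pp3. 4 ppages; refcounts: pp0:1 pp1:2 pp2:2 pp3:1
Op 5: fork(P1) -> P2. 4 ppages; refcounts: pp0:2 pp1:3 pp2:3 pp3:1
Op 6: write(P0, v1, 139). refcount(pp1)=3>1 -> COPY to pp4. 5 ppages; refcounts: pp0:2 pp1:2 pp2:3 pp3:1 pp4:1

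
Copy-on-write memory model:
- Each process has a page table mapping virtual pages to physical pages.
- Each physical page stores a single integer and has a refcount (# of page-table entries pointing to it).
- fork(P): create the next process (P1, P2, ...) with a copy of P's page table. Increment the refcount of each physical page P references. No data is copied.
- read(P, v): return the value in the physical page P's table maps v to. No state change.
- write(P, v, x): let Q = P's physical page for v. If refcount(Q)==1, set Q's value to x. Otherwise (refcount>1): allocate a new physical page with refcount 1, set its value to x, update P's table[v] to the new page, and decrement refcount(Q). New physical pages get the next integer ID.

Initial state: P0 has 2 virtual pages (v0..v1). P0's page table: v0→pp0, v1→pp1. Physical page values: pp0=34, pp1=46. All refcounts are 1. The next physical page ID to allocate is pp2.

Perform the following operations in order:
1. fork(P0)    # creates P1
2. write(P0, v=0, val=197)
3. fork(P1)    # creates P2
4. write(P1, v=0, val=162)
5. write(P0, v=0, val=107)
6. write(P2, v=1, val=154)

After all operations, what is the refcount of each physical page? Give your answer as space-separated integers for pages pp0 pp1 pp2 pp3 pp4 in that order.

Op 1: fork(P0) -> P1. 2 ppages; refcounts: pp0:2 pp1:2
Op 2: write(P0, v0, 197). refcount(pp0)=2>1 -> COPY to pp2. 3 ppages; refcounts: pp0:1 pp1:2 pp2:1
Op 3: fork(P1) -> P2. 3 ppages; refcounts: pp0:2 pp1:3 pp2:1
Op 4: write(P1, v0, 162). refcount(pp0)=2>1 -> COPY to pp3. 4 ppages; refcounts: pp0:1 pp1:3 pp2:1 pp3:1
Op 5: write(P0, v0, 107). refcount(pp2)=1 -> write in place. 4 ppages; refcounts: pp0:1 pp1:3 pp2:1 pp3:1
Op 6: write(P2, v1, 154). refcount(pp1)=3>1 -> COPY to pp4. 5 ppages; refcounts: pp0:1 pp1:2 pp2:1 pp3:1 pp4:1

Answer: 1 2 1 1 1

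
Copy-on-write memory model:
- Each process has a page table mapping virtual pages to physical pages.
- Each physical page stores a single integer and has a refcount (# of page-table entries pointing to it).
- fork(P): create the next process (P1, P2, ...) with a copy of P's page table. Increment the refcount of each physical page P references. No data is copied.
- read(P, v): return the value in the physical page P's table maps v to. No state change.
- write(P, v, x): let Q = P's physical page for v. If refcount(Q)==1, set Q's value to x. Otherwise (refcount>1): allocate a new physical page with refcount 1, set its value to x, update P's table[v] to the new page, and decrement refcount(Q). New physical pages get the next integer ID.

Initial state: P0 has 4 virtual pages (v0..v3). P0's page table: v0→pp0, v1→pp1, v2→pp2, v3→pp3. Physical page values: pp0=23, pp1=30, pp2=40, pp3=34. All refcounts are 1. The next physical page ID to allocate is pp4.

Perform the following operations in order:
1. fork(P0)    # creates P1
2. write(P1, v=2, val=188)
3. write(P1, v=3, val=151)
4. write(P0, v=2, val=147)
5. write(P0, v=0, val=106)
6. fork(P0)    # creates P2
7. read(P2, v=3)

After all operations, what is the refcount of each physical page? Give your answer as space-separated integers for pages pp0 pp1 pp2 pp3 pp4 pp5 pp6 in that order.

Answer: 1 3 2 2 1 1 2

Derivation:
Op 1: fork(P0) -> P1. 4 ppages; refcounts: pp0:2 pp1:2 pp2:2 pp3:2
Op 2: write(P1, v2, 188). refcount(pp2)=2>1 -> COPY to pp4. 5 ppages; refcounts: pp0:2 pp1:2 pp2:1 pp3:2 pp4:1
Op 3: write(P1, v3, 151). refcount(pp3)=2>1 -> COPY to pp5. 6 ppages; refcounts: pp0:2 pp1:2 pp2:1 pp3:1 pp4:1 pp5:1
Op 4: write(P0, v2, 147). refcount(pp2)=1 -> write in place. 6 ppages; refcounts: pp0:2 pp1:2 pp2:1 pp3:1 pp4:1 pp5:1
Op 5: write(P0, v0, 106). refcount(pp0)=2>1 -> COPY to pp6. 7 ppages; refcounts: pp0:1 pp1:2 pp2:1 pp3:1 pp4:1 pp5:1 pp6:1
Op 6: fork(P0) -> P2. 7 ppages; refcounts: pp0:1 pp1:3 pp2:2 pp3:2 pp4:1 pp5:1 pp6:2
Op 7: read(P2, v3) -> 34. No state change.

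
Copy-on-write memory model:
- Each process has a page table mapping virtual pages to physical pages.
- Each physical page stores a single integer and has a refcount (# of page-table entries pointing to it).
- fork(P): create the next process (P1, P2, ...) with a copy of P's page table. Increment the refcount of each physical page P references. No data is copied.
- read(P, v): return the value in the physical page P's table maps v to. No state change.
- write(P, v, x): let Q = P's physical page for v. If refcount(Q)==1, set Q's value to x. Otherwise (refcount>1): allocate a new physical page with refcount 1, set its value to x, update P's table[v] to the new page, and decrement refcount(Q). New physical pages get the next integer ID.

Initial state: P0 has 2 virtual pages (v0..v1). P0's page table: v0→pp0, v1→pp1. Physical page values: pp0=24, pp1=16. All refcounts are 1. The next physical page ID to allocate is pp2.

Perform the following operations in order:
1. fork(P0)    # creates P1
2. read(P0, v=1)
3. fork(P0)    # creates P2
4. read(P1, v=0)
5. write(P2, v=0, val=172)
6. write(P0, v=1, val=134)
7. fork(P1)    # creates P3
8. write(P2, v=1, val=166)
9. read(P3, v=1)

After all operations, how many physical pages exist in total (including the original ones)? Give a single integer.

Answer: 5

Derivation:
Op 1: fork(P0) -> P1. 2 ppages; refcounts: pp0:2 pp1:2
Op 2: read(P0, v1) -> 16. No state change.
Op 3: fork(P0) -> P2. 2 ppages; refcounts: pp0:3 pp1:3
Op 4: read(P1, v0) -> 24. No state change.
Op 5: write(P2, v0, 172). refcount(pp0)=3>1 -> COPY to pp2. 3 ppages; refcounts: pp0:2 pp1:3 pp2:1
Op 6: write(P0, v1, 134). refcount(pp1)=3>1 -> COPY to pp3. 4 ppages; refcounts: pp0:2 pp1:2 pp2:1 pp3:1
Op 7: fork(P1) -> P3. 4 ppages; refcounts: pp0:3 pp1:3 pp2:1 pp3:1
Op 8: write(P2, v1, 166). refcount(pp1)=3>1 -> COPY to pp4. 5 ppages; refcounts: pp0:3 pp1:2 pp2:1 pp3:1 pp4:1
Op 9: read(P3, v1) -> 16. No state change.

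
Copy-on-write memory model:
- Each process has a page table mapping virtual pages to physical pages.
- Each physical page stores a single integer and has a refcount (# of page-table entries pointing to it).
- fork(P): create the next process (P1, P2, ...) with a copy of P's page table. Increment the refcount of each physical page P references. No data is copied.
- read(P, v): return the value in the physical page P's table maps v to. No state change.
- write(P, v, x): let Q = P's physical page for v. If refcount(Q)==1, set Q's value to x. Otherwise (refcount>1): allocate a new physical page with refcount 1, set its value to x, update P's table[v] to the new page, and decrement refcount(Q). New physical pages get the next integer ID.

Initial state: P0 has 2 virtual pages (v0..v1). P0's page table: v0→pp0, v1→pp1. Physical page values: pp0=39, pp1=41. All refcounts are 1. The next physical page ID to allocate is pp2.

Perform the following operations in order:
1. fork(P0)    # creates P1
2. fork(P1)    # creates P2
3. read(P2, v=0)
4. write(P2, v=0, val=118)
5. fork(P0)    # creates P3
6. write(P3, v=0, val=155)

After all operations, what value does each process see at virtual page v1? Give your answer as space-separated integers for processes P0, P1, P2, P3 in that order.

Answer: 41 41 41 41

Derivation:
Op 1: fork(P0) -> P1. 2 ppages; refcounts: pp0:2 pp1:2
Op 2: fork(P1) -> P2. 2 ppages; refcounts: pp0:3 pp1:3
Op 3: read(P2, v0) -> 39. No state change.
Op 4: write(P2, v0, 118). refcount(pp0)=3>1 -> COPY to pp2. 3 ppages; refcounts: pp0:2 pp1:3 pp2:1
Op 5: fork(P0) -> P3. 3 ppages; refcounts: pp0:3 pp1:4 pp2:1
Op 6: write(P3, v0, 155). refcount(pp0)=3>1 -> COPY to pp3. 4 ppages; refcounts: pp0:2 pp1:4 pp2:1 pp3:1
P0: v1 -> pp1 = 41
P1: v1 -> pp1 = 41
P2: v1 -> pp1 = 41
P3: v1 -> pp1 = 41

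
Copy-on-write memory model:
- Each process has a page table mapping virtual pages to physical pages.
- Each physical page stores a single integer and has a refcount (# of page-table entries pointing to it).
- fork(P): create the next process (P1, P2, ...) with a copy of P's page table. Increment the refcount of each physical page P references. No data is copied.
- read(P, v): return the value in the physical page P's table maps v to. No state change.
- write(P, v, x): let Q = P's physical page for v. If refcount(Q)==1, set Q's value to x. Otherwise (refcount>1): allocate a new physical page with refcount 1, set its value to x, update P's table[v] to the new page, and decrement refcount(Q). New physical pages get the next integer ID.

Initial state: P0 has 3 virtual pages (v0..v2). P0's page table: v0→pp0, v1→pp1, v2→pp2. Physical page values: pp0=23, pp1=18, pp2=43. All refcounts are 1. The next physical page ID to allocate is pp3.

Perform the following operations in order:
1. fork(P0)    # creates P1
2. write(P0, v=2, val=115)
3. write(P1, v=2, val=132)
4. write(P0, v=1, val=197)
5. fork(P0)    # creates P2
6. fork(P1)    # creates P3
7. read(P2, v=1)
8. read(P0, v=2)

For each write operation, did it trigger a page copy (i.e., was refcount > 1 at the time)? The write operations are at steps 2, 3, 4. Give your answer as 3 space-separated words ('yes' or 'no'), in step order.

Op 1: fork(P0) -> P1. 3 ppages; refcounts: pp0:2 pp1:2 pp2:2
Op 2: write(P0, v2, 115). refcount(pp2)=2>1 -> COPY to pp3. 4 ppages; refcounts: pp0:2 pp1:2 pp2:1 pp3:1
Op 3: write(P1, v2, 132). refcount(pp2)=1 -> write in place. 4 ppages; refcounts: pp0:2 pp1:2 pp2:1 pp3:1
Op 4: write(P0, v1, 197). refcount(pp1)=2>1 -> COPY to pp4. 5 ppages; refcounts: pp0:2 pp1:1 pp2:1 pp3:1 pp4:1
Op 5: fork(P0) -> P2. 5 ppages; refcounts: pp0:3 pp1:1 pp2:1 pp3:2 pp4:2
Op 6: fork(P1) -> P3. 5 ppages; refcounts: pp0:4 pp1:2 pp2:2 pp3:2 pp4:2
Op 7: read(P2, v1) -> 197. No state change.
Op 8: read(P0, v2) -> 115. No state change.

yes no yes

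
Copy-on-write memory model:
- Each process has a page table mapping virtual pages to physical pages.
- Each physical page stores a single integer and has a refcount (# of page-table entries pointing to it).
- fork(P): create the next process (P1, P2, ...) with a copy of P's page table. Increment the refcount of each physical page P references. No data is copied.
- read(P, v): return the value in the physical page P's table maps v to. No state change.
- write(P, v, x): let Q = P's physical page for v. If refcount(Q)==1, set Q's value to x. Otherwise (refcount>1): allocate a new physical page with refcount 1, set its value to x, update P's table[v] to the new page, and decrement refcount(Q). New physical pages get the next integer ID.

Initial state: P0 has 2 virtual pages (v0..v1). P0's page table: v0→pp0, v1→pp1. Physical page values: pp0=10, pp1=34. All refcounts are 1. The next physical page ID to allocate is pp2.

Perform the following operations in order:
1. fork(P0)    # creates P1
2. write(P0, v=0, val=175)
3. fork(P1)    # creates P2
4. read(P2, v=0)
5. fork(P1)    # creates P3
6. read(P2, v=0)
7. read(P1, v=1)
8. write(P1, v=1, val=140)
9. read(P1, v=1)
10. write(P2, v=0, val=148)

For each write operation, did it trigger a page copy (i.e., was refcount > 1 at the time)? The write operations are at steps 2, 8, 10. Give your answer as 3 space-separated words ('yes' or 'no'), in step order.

Op 1: fork(P0) -> P1. 2 ppages; refcounts: pp0:2 pp1:2
Op 2: write(P0, v0, 175). refcount(pp0)=2>1 -> COPY to pp2. 3 ppages; refcounts: pp0:1 pp1:2 pp2:1
Op 3: fork(P1) -> P2. 3 ppages; refcounts: pp0:2 pp1:3 pp2:1
Op 4: read(P2, v0) -> 10. No state change.
Op 5: fork(P1) -> P3. 3 ppages; refcounts: pp0:3 pp1:4 pp2:1
Op 6: read(P2, v0) -> 10. No state change.
Op 7: read(P1, v1) -> 34. No state change.
Op 8: write(P1, v1, 140). refcount(pp1)=4>1 -> COPY to pp3. 4 ppages; refcounts: pp0:3 pp1:3 pp2:1 pp3:1
Op 9: read(P1, v1) -> 140. No state change.
Op 10: write(P2, v0, 148). refcount(pp0)=3>1 -> COPY to pp4. 5 ppages; refcounts: pp0:2 pp1:3 pp2:1 pp3:1 pp4:1

yes yes yes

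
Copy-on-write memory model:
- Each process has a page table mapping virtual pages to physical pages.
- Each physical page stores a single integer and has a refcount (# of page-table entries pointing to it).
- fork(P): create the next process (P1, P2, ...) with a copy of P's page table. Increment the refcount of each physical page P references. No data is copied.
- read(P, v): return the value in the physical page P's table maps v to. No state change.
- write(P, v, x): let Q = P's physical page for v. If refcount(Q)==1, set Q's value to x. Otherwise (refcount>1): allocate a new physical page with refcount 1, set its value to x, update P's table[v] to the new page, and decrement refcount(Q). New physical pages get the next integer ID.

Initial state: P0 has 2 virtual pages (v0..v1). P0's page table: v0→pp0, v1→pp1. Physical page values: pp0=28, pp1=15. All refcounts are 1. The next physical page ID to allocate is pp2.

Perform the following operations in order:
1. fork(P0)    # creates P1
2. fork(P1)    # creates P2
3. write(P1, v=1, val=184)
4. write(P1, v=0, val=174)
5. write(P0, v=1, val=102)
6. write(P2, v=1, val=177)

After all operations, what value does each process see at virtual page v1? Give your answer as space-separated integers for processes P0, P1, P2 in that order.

Op 1: fork(P0) -> P1. 2 ppages; refcounts: pp0:2 pp1:2
Op 2: fork(P1) -> P2. 2 ppages; refcounts: pp0:3 pp1:3
Op 3: write(P1, v1, 184). refcount(pp1)=3>1 -> COPY to pp2. 3 ppages; refcounts: pp0:3 pp1:2 pp2:1
Op 4: write(P1, v0, 174). refcount(pp0)=3>1 -> COPY to pp3. 4 ppages; refcounts: pp0:2 pp1:2 pp2:1 pp3:1
Op 5: write(P0, v1, 102). refcount(pp1)=2>1 -> COPY to pp4. 5 ppages; refcounts: pp0:2 pp1:1 pp2:1 pp3:1 pp4:1
Op 6: write(P2, v1, 177). refcount(pp1)=1 -> write in place. 5 ppages; refcounts: pp0:2 pp1:1 pp2:1 pp3:1 pp4:1
P0: v1 -> pp4 = 102
P1: v1 -> pp2 = 184
P2: v1 -> pp1 = 177

Answer: 102 184 177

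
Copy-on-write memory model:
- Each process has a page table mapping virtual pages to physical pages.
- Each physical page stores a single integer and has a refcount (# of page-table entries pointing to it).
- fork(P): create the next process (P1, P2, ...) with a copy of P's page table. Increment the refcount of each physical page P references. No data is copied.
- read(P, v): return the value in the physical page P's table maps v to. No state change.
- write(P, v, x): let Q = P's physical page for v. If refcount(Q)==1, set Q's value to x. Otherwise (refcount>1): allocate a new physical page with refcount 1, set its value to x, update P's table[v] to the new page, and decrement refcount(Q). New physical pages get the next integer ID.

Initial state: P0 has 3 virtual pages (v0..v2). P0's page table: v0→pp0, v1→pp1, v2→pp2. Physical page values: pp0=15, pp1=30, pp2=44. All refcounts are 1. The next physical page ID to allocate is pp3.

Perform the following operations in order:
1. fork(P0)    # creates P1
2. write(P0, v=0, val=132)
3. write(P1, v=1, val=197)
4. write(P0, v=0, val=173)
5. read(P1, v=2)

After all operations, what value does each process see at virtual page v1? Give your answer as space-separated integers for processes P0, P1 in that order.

Answer: 30 197

Derivation:
Op 1: fork(P0) -> P1. 3 ppages; refcounts: pp0:2 pp1:2 pp2:2
Op 2: write(P0, v0, 132). refcount(pp0)=2>1 -> COPY to pp3. 4 ppages; refcounts: pp0:1 pp1:2 pp2:2 pp3:1
Op 3: write(P1, v1, 197). refcount(pp1)=2>1 -> COPY to pp4. 5 ppages; refcounts: pp0:1 pp1:1 pp2:2 pp3:1 pp4:1
Op 4: write(P0, v0, 173). refcount(pp3)=1 -> write in place. 5 ppages; refcounts: pp0:1 pp1:1 pp2:2 pp3:1 pp4:1
Op 5: read(P1, v2) -> 44. No state change.
P0: v1 -> pp1 = 30
P1: v1 -> pp4 = 197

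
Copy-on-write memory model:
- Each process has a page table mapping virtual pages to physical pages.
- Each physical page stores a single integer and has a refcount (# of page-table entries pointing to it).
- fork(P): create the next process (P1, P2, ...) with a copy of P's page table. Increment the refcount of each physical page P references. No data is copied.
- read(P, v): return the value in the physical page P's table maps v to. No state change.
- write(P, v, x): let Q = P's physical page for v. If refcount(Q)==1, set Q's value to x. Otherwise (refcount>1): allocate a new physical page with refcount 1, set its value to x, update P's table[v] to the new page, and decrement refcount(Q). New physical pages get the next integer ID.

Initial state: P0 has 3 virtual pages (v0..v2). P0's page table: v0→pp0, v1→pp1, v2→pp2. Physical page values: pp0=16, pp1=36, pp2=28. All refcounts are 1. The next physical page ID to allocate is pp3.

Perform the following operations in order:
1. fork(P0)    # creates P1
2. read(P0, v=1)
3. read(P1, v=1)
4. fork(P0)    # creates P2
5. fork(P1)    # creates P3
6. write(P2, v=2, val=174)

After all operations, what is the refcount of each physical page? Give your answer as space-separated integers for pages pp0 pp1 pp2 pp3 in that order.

Op 1: fork(P0) -> P1. 3 ppages; refcounts: pp0:2 pp1:2 pp2:2
Op 2: read(P0, v1) -> 36. No state change.
Op 3: read(P1, v1) -> 36. No state change.
Op 4: fork(P0) -> P2. 3 ppages; refcounts: pp0:3 pp1:3 pp2:3
Op 5: fork(P1) -> P3. 3 ppages; refcounts: pp0:4 pp1:4 pp2:4
Op 6: write(P2, v2, 174). refcount(pp2)=4>1 -> COPY to pp3. 4 ppages; refcounts: pp0:4 pp1:4 pp2:3 pp3:1

Answer: 4 4 3 1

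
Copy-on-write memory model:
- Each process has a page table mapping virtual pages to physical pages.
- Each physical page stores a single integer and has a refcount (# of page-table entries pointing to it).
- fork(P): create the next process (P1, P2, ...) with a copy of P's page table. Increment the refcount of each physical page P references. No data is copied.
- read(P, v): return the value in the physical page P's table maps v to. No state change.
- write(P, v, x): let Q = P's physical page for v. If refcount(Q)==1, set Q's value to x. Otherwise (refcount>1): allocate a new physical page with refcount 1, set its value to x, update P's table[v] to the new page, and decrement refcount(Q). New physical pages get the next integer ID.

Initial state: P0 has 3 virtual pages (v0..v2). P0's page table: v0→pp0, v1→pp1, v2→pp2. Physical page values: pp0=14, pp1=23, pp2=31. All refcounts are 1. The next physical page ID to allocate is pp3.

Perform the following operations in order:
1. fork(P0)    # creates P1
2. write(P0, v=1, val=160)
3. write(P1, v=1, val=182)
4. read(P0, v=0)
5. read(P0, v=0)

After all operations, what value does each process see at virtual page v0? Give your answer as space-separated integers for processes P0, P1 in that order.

Answer: 14 14

Derivation:
Op 1: fork(P0) -> P1. 3 ppages; refcounts: pp0:2 pp1:2 pp2:2
Op 2: write(P0, v1, 160). refcount(pp1)=2>1 -> COPY to pp3. 4 ppages; refcounts: pp0:2 pp1:1 pp2:2 pp3:1
Op 3: write(P1, v1, 182). refcount(pp1)=1 -> write in place. 4 ppages; refcounts: pp0:2 pp1:1 pp2:2 pp3:1
Op 4: read(P0, v0) -> 14. No state change.
Op 5: read(P0, v0) -> 14. No state change.
P0: v0 -> pp0 = 14
P1: v0 -> pp0 = 14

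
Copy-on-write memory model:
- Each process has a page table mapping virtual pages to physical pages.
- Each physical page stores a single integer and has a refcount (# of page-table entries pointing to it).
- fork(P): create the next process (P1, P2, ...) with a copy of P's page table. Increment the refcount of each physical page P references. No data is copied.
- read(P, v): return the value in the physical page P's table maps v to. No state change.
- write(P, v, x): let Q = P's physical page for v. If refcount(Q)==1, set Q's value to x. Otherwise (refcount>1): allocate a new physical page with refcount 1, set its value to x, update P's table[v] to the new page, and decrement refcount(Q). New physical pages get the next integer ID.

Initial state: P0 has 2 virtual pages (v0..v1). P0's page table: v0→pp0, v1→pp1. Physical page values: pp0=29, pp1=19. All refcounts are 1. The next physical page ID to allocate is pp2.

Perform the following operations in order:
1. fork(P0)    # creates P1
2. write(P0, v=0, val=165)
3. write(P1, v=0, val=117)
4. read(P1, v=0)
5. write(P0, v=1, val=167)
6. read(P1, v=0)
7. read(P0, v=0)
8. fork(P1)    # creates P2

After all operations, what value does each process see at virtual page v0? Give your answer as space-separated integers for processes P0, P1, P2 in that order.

Answer: 165 117 117

Derivation:
Op 1: fork(P0) -> P1. 2 ppages; refcounts: pp0:2 pp1:2
Op 2: write(P0, v0, 165). refcount(pp0)=2>1 -> COPY to pp2. 3 ppages; refcounts: pp0:1 pp1:2 pp2:1
Op 3: write(P1, v0, 117). refcount(pp0)=1 -> write in place. 3 ppages; refcounts: pp0:1 pp1:2 pp2:1
Op 4: read(P1, v0) -> 117. No state change.
Op 5: write(P0, v1, 167). refcount(pp1)=2>1 -> COPY to pp3. 4 ppages; refcounts: pp0:1 pp1:1 pp2:1 pp3:1
Op 6: read(P1, v0) -> 117. No state change.
Op 7: read(P0, v0) -> 165. No state change.
Op 8: fork(P1) -> P2. 4 ppages; refcounts: pp0:2 pp1:2 pp2:1 pp3:1
P0: v0 -> pp2 = 165
P1: v0 -> pp0 = 117
P2: v0 -> pp0 = 117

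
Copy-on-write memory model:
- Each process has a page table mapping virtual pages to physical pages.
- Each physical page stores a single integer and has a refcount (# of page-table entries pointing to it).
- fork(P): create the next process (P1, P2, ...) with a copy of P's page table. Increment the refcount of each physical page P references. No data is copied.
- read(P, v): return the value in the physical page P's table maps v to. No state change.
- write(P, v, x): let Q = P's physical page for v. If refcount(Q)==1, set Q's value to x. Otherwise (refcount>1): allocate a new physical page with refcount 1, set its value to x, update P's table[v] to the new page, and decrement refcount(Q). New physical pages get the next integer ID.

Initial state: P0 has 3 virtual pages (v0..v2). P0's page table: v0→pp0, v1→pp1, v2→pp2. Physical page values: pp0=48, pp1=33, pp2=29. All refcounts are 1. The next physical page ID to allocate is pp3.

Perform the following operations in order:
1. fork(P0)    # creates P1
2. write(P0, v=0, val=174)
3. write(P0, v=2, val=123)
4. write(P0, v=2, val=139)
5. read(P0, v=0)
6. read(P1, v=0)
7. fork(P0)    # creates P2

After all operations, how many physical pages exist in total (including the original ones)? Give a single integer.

Op 1: fork(P0) -> P1. 3 ppages; refcounts: pp0:2 pp1:2 pp2:2
Op 2: write(P0, v0, 174). refcount(pp0)=2>1 -> COPY to pp3. 4 ppages; refcounts: pp0:1 pp1:2 pp2:2 pp3:1
Op 3: write(P0, v2, 123). refcount(pp2)=2>1 -> COPY to pp4. 5 ppages; refcounts: pp0:1 pp1:2 pp2:1 pp3:1 pp4:1
Op 4: write(P0, v2, 139). refcount(pp4)=1 -> write in place. 5 ppages; refcounts: pp0:1 pp1:2 pp2:1 pp3:1 pp4:1
Op 5: read(P0, v0) -> 174. No state change.
Op 6: read(P1, v0) -> 48. No state change.
Op 7: fork(P0) -> P2. 5 ppages; refcounts: pp0:1 pp1:3 pp2:1 pp3:2 pp4:2

Answer: 5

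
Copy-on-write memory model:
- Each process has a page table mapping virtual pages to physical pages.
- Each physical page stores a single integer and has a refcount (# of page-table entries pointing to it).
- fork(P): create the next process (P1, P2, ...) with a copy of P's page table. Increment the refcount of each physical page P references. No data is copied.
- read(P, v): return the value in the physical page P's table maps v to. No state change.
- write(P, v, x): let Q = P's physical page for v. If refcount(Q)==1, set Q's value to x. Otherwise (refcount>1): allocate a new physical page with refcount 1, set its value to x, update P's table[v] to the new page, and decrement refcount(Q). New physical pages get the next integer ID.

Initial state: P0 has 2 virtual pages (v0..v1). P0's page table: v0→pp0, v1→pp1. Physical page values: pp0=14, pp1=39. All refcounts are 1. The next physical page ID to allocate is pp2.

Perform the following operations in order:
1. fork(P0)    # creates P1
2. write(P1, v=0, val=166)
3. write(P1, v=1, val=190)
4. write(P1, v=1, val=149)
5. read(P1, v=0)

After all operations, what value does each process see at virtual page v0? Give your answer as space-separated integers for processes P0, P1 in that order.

Answer: 14 166

Derivation:
Op 1: fork(P0) -> P1. 2 ppages; refcounts: pp0:2 pp1:2
Op 2: write(P1, v0, 166). refcount(pp0)=2>1 -> COPY to pp2. 3 ppages; refcounts: pp0:1 pp1:2 pp2:1
Op 3: write(P1, v1, 190). refcount(pp1)=2>1 -> COPY to pp3. 4 ppages; refcounts: pp0:1 pp1:1 pp2:1 pp3:1
Op 4: write(P1, v1, 149). refcount(pp3)=1 -> write in place. 4 ppages; refcounts: pp0:1 pp1:1 pp2:1 pp3:1
Op 5: read(P1, v0) -> 166. No state change.
P0: v0 -> pp0 = 14
P1: v0 -> pp2 = 166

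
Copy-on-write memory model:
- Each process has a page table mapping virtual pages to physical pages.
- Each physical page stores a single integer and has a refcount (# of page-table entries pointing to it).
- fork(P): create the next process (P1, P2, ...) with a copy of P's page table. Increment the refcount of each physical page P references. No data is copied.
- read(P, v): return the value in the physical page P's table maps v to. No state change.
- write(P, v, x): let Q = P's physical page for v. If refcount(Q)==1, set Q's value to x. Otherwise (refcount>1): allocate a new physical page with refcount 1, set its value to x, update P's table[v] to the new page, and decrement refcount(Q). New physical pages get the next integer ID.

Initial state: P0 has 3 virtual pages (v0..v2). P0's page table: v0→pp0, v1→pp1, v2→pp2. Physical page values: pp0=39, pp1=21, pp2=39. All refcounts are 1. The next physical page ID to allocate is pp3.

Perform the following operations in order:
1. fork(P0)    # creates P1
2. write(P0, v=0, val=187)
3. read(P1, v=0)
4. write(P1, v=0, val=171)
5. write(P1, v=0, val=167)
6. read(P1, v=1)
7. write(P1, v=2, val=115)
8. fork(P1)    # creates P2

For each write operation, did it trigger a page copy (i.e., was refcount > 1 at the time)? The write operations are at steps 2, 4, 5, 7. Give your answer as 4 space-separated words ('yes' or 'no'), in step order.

Op 1: fork(P0) -> P1. 3 ppages; refcounts: pp0:2 pp1:2 pp2:2
Op 2: write(P0, v0, 187). refcount(pp0)=2>1 -> COPY to pp3. 4 ppages; refcounts: pp0:1 pp1:2 pp2:2 pp3:1
Op 3: read(P1, v0) -> 39. No state change.
Op 4: write(P1, v0, 171). refcount(pp0)=1 -> write in place. 4 ppages; refcounts: pp0:1 pp1:2 pp2:2 pp3:1
Op 5: write(P1, v0, 167). refcount(pp0)=1 -> write in place. 4 ppages; refcounts: pp0:1 pp1:2 pp2:2 pp3:1
Op 6: read(P1, v1) -> 21. No state change.
Op 7: write(P1, v2, 115). refcount(pp2)=2>1 -> COPY to pp4. 5 ppages; refcounts: pp0:1 pp1:2 pp2:1 pp3:1 pp4:1
Op 8: fork(P1) -> P2. 5 ppages; refcounts: pp0:2 pp1:3 pp2:1 pp3:1 pp4:2

yes no no yes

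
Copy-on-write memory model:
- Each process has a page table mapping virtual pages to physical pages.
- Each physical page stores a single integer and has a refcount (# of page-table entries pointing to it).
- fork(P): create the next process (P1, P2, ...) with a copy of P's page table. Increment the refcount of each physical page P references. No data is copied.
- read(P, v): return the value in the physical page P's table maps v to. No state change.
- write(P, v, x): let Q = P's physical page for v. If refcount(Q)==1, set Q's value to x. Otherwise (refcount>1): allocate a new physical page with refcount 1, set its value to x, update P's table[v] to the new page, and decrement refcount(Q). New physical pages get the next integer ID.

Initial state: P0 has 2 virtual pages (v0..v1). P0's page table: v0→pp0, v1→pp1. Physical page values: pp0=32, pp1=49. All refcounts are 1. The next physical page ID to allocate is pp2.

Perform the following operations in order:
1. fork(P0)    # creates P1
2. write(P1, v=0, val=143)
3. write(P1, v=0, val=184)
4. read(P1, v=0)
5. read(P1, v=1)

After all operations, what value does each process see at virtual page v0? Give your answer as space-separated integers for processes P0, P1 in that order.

Answer: 32 184

Derivation:
Op 1: fork(P0) -> P1. 2 ppages; refcounts: pp0:2 pp1:2
Op 2: write(P1, v0, 143). refcount(pp0)=2>1 -> COPY to pp2. 3 ppages; refcounts: pp0:1 pp1:2 pp2:1
Op 3: write(P1, v0, 184). refcount(pp2)=1 -> write in place. 3 ppages; refcounts: pp0:1 pp1:2 pp2:1
Op 4: read(P1, v0) -> 184. No state change.
Op 5: read(P1, v1) -> 49. No state change.
P0: v0 -> pp0 = 32
P1: v0 -> pp2 = 184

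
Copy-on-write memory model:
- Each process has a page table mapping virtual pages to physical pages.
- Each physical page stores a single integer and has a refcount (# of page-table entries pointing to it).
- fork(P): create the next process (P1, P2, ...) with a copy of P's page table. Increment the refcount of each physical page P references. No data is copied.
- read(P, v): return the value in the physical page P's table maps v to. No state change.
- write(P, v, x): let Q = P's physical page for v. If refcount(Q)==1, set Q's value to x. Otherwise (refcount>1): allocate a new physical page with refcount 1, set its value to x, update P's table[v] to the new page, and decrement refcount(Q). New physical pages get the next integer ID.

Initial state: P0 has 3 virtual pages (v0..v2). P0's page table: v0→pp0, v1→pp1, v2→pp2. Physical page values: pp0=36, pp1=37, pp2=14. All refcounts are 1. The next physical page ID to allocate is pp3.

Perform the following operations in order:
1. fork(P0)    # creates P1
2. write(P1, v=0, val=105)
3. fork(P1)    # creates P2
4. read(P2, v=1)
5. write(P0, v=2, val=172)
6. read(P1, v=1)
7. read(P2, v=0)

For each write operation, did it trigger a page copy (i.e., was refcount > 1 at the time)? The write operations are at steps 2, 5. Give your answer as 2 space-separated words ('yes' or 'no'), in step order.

Op 1: fork(P0) -> P1. 3 ppages; refcounts: pp0:2 pp1:2 pp2:2
Op 2: write(P1, v0, 105). refcount(pp0)=2>1 -> COPY to pp3. 4 ppages; refcounts: pp0:1 pp1:2 pp2:2 pp3:1
Op 3: fork(P1) -> P2. 4 ppages; refcounts: pp0:1 pp1:3 pp2:3 pp3:2
Op 4: read(P2, v1) -> 37. No state change.
Op 5: write(P0, v2, 172). refcount(pp2)=3>1 -> COPY to pp4. 5 ppages; refcounts: pp0:1 pp1:3 pp2:2 pp3:2 pp4:1
Op 6: read(P1, v1) -> 37. No state change.
Op 7: read(P2, v0) -> 105. No state change.

yes yes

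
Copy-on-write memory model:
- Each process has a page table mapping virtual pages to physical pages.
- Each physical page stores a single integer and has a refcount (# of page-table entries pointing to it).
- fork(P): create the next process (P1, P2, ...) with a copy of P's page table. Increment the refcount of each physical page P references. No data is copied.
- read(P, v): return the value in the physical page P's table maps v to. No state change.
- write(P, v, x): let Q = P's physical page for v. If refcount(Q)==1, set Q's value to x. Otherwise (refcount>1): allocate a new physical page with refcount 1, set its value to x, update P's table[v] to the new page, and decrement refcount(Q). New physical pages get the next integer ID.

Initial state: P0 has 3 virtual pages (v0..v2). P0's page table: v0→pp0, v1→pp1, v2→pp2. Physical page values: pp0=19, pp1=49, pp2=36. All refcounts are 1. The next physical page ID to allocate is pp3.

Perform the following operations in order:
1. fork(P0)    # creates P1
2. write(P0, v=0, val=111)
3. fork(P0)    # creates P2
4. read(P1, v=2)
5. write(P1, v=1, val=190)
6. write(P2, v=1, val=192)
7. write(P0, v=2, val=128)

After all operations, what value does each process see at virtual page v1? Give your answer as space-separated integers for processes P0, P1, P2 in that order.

Answer: 49 190 192

Derivation:
Op 1: fork(P0) -> P1. 3 ppages; refcounts: pp0:2 pp1:2 pp2:2
Op 2: write(P0, v0, 111). refcount(pp0)=2>1 -> COPY to pp3. 4 ppages; refcounts: pp0:1 pp1:2 pp2:2 pp3:1
Op 3: fork(P0) -> P2. 4 ppages; refcounts: pp0:1 pp1:3 pp2:3 pp3:2
Op 4: read(P1, v2) -> 36. No state change.
Op 5: write(P1, v1, 190). refcount(pp1)=3>1 -> COPY to pp4. 5 ppages; refcounts: pp0:1 pp1:2 pp2:3 pp3:2 pp4:1
Op 6: write(P2, v1, 192). refcount(pp1)=2>1 -> COPY to pp5. 6 ppages; refcounts: pp0:1 pp1:1 pp2:3 pp3:2 pp4:1 pp5:1
Op 7: write(P0, v2, 128). refcount(pp2)=3>1 -> COPY to pp6. 7 ppages; refcounts: pp0:1 pp1:1 pp2:2 pp3:2 pp4:1 pp5:1 pp6:1
P0: v1 -> pp1 = 49
P1: v1 -> pp4 = 190
P2: v1 -> pp5 = 192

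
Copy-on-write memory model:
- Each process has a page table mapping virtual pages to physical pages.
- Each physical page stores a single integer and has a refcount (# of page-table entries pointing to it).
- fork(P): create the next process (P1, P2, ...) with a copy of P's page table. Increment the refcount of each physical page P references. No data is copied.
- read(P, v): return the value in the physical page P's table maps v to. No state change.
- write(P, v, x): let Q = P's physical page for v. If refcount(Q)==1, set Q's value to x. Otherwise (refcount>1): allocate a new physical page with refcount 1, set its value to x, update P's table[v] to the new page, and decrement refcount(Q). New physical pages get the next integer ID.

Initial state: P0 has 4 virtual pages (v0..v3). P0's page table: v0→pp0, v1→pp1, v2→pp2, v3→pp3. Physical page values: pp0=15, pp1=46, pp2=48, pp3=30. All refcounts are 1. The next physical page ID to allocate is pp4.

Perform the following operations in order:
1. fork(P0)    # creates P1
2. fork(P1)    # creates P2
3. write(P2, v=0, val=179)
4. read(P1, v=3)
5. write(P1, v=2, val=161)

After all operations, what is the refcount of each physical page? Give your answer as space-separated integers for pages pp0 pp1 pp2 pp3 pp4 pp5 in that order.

Answer: 2 3 2 3 1 1

Derivation:
Op 1: fork(P0) -> P1. 4 ppages; refcounts: pp0:2 pp1:2 pp2:2 pp3:2
Op 2: fork(P1) -> P2. 4 ppages; refcounts: pp0:3 pp1:3 pp2:3 pp3:3
Op 3: write(P2, v0, 179). refcount(pp0)=3>1 -> COPY to pp4. 5 ppages; refcounts: pp0:2 pp1:3 pp2:3 pp3:3 pp4:1
Op 4: read(P1, v3) -> 30. No state change.
Op 5: write(P1, v2, 161). refcount(pp2)=3>1 -> COPY to pp5. 6 ppages; refcounts: pp0:2 pp1:3 pp2:2 pp3:3 pp4:1 pp5:1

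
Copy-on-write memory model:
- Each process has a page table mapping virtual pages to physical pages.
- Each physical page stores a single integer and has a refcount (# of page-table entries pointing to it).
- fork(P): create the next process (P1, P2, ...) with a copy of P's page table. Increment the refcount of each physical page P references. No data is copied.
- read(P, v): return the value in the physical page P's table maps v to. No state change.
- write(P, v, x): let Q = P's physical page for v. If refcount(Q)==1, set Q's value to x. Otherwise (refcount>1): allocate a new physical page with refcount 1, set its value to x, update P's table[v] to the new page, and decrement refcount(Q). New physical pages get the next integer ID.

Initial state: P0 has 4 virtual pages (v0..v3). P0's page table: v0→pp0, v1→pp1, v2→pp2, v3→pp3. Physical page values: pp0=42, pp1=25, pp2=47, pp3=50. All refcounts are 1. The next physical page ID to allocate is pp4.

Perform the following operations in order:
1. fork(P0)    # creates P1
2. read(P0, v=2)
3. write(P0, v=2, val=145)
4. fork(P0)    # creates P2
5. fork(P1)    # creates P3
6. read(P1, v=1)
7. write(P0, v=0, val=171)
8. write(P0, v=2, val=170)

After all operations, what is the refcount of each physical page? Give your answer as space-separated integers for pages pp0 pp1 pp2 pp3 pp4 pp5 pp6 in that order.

Answer: 3 4 2 4 1 1 1

Derivation:
Op 1: fork(P0) -> P1. 4 ppages; refcounts: pp0:2 pp1:2 pp2:2 pp3:2
Op 2: read(P0, v2) -> 47. No state change.
Op 3: write(P0, v2, 145). refcount(pp2)=2>1 -> COPY to pp4. 5 ppages; refcounts: pp0:2 pp1:2 pp2:1 pp3:2 pp4:1
Op 4: fork(P0) -> P2. 5 ppages; refcounts: pp0:3 pp1:3 pp2:1 pp3:3 pp4:2
Op 5: fork(P1) -> P3. 5 ppages; refcounts: pp0:4 pp1:4 pp2:2 pp3:4 pp4:2
Op 6: read(P1, v1) -> 25. No state change.
Op 7: write(P0, v0, 171). refcount(pp0)=4>1 -> COPY to pp5. 6 ppages; refcounts: pp0:3 pp1:4 pp2:2 pp3:4 pp4:2 pp5:1
Op 8: write(P0, v2, 170). refcount(pp4)=2>1 -> COPY to pp6. 7 ppages; refcounts: pp0:3 pp1:4 pp2:2 pp3:4 pp4:1 pp5:1 pp6:1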